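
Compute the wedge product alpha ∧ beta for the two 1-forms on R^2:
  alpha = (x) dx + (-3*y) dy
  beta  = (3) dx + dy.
alpha ∧ beta = (x + 9*y) dx ∧ dy

Distribute the wedge, using dx_i ∧ dx_j = -dx_j ∧ dx_i and dx_i ∧ dx_i = 0. For each pair (i, j) with i < j, the coefficient of dx_i ∧ dx_j in alpha ∧ beta is (alpha_i * beta_j - alpha_j * beta_i). Collecting: alpha ∧ beta = (x + 9*y) dx ∧ dy.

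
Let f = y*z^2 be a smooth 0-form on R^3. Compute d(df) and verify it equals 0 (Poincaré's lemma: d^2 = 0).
d(df) = 0

Step 1: df = sum_i (∂f/∂x_i) dx_i = (0) dx + (z^2) dy + (2*y*z) dz.
Step 2: Apply d again. Using the 1-form formula, the coefficient of dx ∧ dy in d(df) is ∂^2 f/∂x ∂y - ∂^2 f/∂y ∂x = (0) - (0) = 0 (equality of mixed partials for smooth f).
Similarly for dx ∧ dz and dy ∧ dz — all coefficients vanish. So d(df) = 0.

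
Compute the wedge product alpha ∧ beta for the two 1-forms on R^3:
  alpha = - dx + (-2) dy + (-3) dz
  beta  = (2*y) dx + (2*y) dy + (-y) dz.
alpha ∧ beta = (2*y) dx ∧ dy + (7*y) dx ∧ dz + (8*y) dy ∧ dz

Distribute the wedge, using dx_i ∧ dx_j = -dx_j ∧ dx_i and dx_i ∧ dx_i = 0. For each pair (i, j) with i < j, the coefficient of dx_i ∧ dx_j in alpha ∧ beta is (alpha_i * beta_j - alpha_j * beta_i). Collecting: alpha ∧ beta = (2*y) dx ∧ dy + (7*y) dx ∧ dz + (8*y) dy ∧ dz.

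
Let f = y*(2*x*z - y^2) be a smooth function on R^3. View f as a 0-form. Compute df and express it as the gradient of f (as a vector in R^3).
df = (2*y*z) dx + (2*x*z - 3*y^2) dy + (2*x*y) dz; grad f = (2*y*z, 2*x*z - 3*y^2, 2*x*y)

For a 0-form f, d f = (∂f/∂x) dx + (∂f/∂y) dy + (∂f/∂z) dz. The components of the vector representation are exactly the entries of grad f in Cartesian coordinates:
  ∂f/∂x = 2*y*z
  ∂f/∂y = 2*x*z - 3*y^2
  ∂f/∂z = 2*x*y.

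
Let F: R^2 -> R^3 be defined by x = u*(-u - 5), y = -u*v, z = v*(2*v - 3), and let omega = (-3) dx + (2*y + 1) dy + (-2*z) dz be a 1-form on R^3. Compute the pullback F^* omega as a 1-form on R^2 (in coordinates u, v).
F^* omega = (2*u*v^2 + 6*u - v + 15) du + (2*u^2*v - u - 16*v^3 + 36*v^2 - 18*v) dv

Using F^*(f dg) = (f ∘ F) d(g ∘ F), substitute each coordinate x_i by F_i(u, v) in f_i, and replace dx_i by d F_i = (∂F_i/∂u) du + (∂F_i/∂v) dv.
  For the x component: f_1(F) = -3; d F_1 = (-2*u - 5) du + (0) dv
  For the y component: f_2(F) = -2*u*v + 1; d F_2 = (-v) du + (-u) dv
  For the z component: f_3(F) = 2*v*(3 - 2*v); d F_3 = (0) du + (4*v - 3) dv
Combining and collecting du, dv coefficients:
  coeff of du: 2*u*v^2 + 6*u - v + 15
  coeff of dv: 2*u^2*v - u - 16*v^3 + 36*v^2 - 18*v
F^* omega = (2*u*v^2 + 6*u - v + 15) du + (2*u^2*v - u - 16*v^3 + 36*v^2 - 18*v) dv.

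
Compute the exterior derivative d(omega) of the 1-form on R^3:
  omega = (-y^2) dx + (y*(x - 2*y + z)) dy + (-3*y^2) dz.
d(omega) = (3*y) dx ∧ dy + (-7*y) dy ∧ dz

For a 1-form omega = sum_i f_i dx_i, the exterior derivative is
  d(omega) = sum_{i < j} (∂f_j/∂x_i - ∂f_i/∂x_j) dx_i ∧ dx_j.
  coefficient of dx ∧ dy: ∂f_2/∂x - ∂f_1/∂y = ∂(y*(x - 2*y + z))/∂x - ∂(-y^2)/∂y = 3*y
  coefficient of dy ∧ dz: ∂f_3/∂y - ∂f_2/∂z = ∂(-3*y^2)/∂y - ∂(y*(x - 2*y + z))/∂z = -7*y
Assembling: d(omega) = (3*y) dx ∧ dy + (-7*y) dy ∧ dz.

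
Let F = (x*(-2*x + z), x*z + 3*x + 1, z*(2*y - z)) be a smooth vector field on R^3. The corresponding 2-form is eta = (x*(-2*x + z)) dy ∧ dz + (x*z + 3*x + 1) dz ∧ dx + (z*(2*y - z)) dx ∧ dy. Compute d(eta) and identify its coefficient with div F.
d(eta) = (-4*x + 2*y - z) dx ∧ dy ∧ dz; div F = -4*x + 2*y - z

For a 2-form in R^3 of the form above, applying d gives a 3-form with coefficient ∂P/∂x + ∂Q/∂y + ∂R/∂z:
  ∂P/∂x = -4*x + z
  ∂Q/∂y = 0
  ∂R/∂z = 2*y - 2*z
Sum = -4*x + 2*y - z, which is exactly div F.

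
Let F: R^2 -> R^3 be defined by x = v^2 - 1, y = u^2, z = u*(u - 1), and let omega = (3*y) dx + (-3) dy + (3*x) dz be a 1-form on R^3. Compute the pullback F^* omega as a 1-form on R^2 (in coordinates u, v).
F^* omega = (6*u*v^2 - 12*u - 3*v^2 + 3) du + (6*u^2*v) dv

Using F^*(f dg) = (f ∘ F) d(g ∘ F), substitute each coordinate x_i by F_i(u, v) in f_i, and replace dx_i by d F_i = (∂F_i/∂u) du + (∂F_i/∂v) dv.
  For the x component: f_1(F) = 3*u^2; d F_1 = (0) du + (2*v) dv
  For the y component: f_2(F) = -3; d F_2 = (2*u) du + (0) dv
  For the z component: f_3(F) = 3*v^2 - 3; d F_3 = (2*u - 1) du + (0) dv
Combining and collecting du, dv coefficients:
  coeff of du: 6*u*v^2 - 12*u - 3*v^2 + 3
  coeff of dv: 6*u^2*v
F^* omega = (6*u*v^2 - 12*u - 3*v^2 + 3) du + (6*u^2*v) dv.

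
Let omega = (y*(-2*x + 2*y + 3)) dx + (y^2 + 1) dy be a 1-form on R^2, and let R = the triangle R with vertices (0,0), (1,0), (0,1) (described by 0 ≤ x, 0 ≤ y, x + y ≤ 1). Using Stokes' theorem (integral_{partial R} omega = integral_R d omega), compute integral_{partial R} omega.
integral_(partial R) omega = -11/6

Stokes: integral_partial_R omega = integral_R d omega with d omega = (∂Q/∂x - ∂P/∂y) dx ∧ dy.
  ∂Q/∂x = 0
  ∂P/∂y = -2*x + 4*y + 3
  integrand = ∂Q/∂x - ∂P/∂y = 2*x - 4*y - 3.
Integrating over R: integral_0^1 integral_0^{1-x} (2*x - 4*y - 3) dy dx = -11/6.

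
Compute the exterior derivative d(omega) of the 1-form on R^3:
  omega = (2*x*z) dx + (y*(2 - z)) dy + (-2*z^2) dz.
d(omega) = (-2*x) dx ∧ dz + (y) dy ∧ dz

For a 1-form omega = sum_i f_i dx_i, the exterior derivative is
  d(omega) = sum_{i < j} (∂f_j/∂x_i - ∂f_i/∂x_j) dx_i ∧ dx_j.
  coefficient of dx ∧ dz: ∂f_3/∂x - ∂f_1/∂z = ∂(-2*z^2)/∂x - ∂(2*x*z)/∂z = -2*x
  coefficient of dy ∧ dz: ∂f_3/∂y - ∂f_2/∂z = ∂(-2*z^2)/∂y - ∂(y*(2 - z))/∂z = y
Assembling: d(omega) = (-2*x) dx ∧ dz + (y) dy ∧ dz.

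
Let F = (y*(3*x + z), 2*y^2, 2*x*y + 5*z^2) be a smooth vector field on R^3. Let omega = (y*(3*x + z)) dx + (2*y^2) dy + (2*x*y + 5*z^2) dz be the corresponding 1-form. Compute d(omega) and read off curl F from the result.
d(omega) = (2*x) dy ∧ dz + (-y) dz ∧ dx + (-3*x - z) dx ∧ dy; curl F = (2*x, -y, -3*x - z)

d omega = sum_{i<j} (∂f_j/∂x_i - ∂f_i/∂x_j) dx_i ∧ dx_j. Under the identification (dy ∧ dz, dz ∧ dx, dx ∧ dy) ↔ (e_x, e_y, e_z), the coefficients are exactly the components of curl F. Compute:
  ∂R/∂y - ∂Q/∂z = (2*x) - (0) = 2*x
  ∂P/∂z - ∂R/∂x = (y) - (2*y) = -y
  ∂Q/∂x - ∂P/∂y = (0) - (3*x + z) = -3*x - z.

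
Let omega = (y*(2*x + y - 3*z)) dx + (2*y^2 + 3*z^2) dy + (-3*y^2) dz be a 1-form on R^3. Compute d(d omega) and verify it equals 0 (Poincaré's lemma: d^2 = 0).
d(d omega) = 0

Step 1: d omega = sum_{i<j} (∂f_j/∂x_i - ∂f_i/∂x_j) dx_i ∧ dx_j:
  coeff of dx ∧ dy: -2*x - 2*y + 3*z
  coeff of dx ∧ dz: 3*y
  coeff of dy ∧ dz: -6*y - 6*z
Step 2: Apply d again to each 2-form coefficient. The only possible 3-form in R^3 is dx ∧ dy ∧ dz, with coefficient
  ∂(coeff of dy∧dz)/∂x - ∂(coeff of dx∧dz)/∂y + ∂(coeff of dx∧dy)/∂z
  = ∂/∂x (-6*y - 6*z) - ∂/∂y (3*y) + ∂/∂z (-2*x - 2*y + 3*z).
Each of these terms simplifies to sums of mixed partials that cancel in pairs. The result is 0 (by equality of mixed partials for smooth functions — Schwarz / Clairaut).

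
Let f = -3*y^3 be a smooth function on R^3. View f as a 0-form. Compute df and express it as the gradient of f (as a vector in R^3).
df = (0) dx + (-9*y^2) dy + (0) dz; grad f = (0, -9*y^2, 0)

For a 0-form f, d f = (∂f/∂x) dx + (∂f/∂y) dy + (∂f/∂z) dz. The components of the vector representation are exactly the entries of grad f in Cartesian coordinates:
  ∂f/∂x = 0
  ∂f/∂y = -9*y^2
  ∂f/∂z = 0.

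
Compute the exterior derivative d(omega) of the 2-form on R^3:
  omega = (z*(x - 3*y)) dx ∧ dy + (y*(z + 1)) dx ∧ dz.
d(omega) = (x - 3*y - z - 1) dx ∧ dy ∧ dz

For a 2-form omega = sum_{i<j} g_{ij} dx_i ∧ dx_j, the exterior derivative is
  d(omega) = sum_{i<j} d(g_{ij}) ∧ dx_i ∧ dx_j = sum_{i<j, k} (∂g_{ij}/∂x_k) dx_k ∧ dx_i ∧ dx_j.
Expand each term, using dx_k ∧ dx_i ∧ dx_j = sgn(permutation) dx_{(a)} ∧ dx_{(b)} ∧ dx_{(c)} with (a < b < c) sorted:
  d(z*(x - 3*y)) includes (∂/∂z)(z*(x - 3*y)) dz = (x - 3*y) dz, which multiplied by dx ∧ dy gives (x - 3*y) dx ∧ dy ∧ dz
  d(y*(z + 1)) includes (∂/∂y)(y*(z + 1)) dy = (z + 1) dy, which multiplied by dx ∧ dz gives (-z - 1) dx ∧ dy ∧ dz
Collecting like 3-forms: d(omega) = (x - 3*y - z - 1) dx ∧ dy ∧ dz.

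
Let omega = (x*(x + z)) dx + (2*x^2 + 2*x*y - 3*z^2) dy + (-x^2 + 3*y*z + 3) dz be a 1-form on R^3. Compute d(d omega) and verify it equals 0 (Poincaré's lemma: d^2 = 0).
d(d omega) = 0

Step 1: d omega = sum_{i<j} (∂f_j/∂x_i - ∂f_i/∂x_j) dx_i ∧ dx_j:
  coeff of dx ∧ dy: 4*x + 2*y
  coeff of dx ∧ dz: -3*x
  coeff of dy ∧ dz: 9*z
Step 2: Apply d again to each 2-form coefficient. The only possible 3-form in R^3 is dx ∧ dy ∧ dz, with coefficient
  ∂(coeff of dy∧dz)/∂x - ∂(coeff of dx∧dz)/∂y + ∂(coeff of dx∧dy)/∂z
  = ∂/∂x (9*z) - ∂/∂y (-3*x) + ∂/∂z (4*x + 2*y).
Each of these terms simplifies to sums of mixed partials that cancel in pairs. The result is 0 (by equality of mixed partials for smooth functions — Schwarz / Clairaut).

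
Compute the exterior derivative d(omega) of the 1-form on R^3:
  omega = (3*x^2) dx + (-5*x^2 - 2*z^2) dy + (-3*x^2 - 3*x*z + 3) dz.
d(omega) = (-10*x) dx ∧ dy + (-6*x - 3*z) dx ∧ dz + (4*z) dy ∧ dz

For a 1-form omega = sum_i f_i dx_i, the exterior derivative is
  d(omega) = sum_{i < j} (∂f_j/∂x_i - ∂f_i/∂x_j) dx_i ∧ dx_j.
  coefficient of dx ∧ dy: ∂f_2/∂x - ∂f_1/∂y = ∂(-5*x^2 - 2*z^2)/∂x - ∂(3*x^2)/∂y = -10*x
  coefficient of dx ∧ dz: ∂f_3/∂x - ∂f_1/∂z = ∂(-3*x^2 - 3*x*z + 3)/∂x - ∂(3*x^2)/∂z = -6*x - 3*z
  coefficient of dy ∧ dz: ∂f_3/∂y - ∂f_2/∂z = ∂(-3*x^2 - 3*x*z + 3)/∂y - ∂(-5*x^2 - 2*z^2)/∂z = 4*z
Assembling: d(omega) = (-10*x) dx ∧ dy + (-6*x - 3*z) dx ∧ dz + (4*z) dy ∧ dz.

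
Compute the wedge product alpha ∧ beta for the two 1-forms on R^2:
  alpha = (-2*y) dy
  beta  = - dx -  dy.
alpha ∧ beta = (-2*y) dx ∧ dy

Distribute the wedge, using dx_i ∧ dx_j = -dx_j ∧ dx_i and dx_i ∧ dx_i = 0. For each pair (i, j) with i < j, the coefficient of dx_i ∧ dx_j in alpha ∧ beta is (alpha_i * beta_j - alpha_j * beta_i). Collecting: alpha ∧ beta = (-2*y) dx ∧ dy.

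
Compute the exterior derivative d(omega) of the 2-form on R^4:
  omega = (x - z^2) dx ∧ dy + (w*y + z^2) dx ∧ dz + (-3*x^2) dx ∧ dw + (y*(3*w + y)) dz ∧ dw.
d(omega) = (-w - 2*z) dx ∧ dy ∧ dz + (y) dx ∧ dz ∧ dw + (3*w + 2*y) dy ∧ dz ∧ dw

For a 2-form omega = sum_{i<j} g_{ij} dx_i ∧ dx_j, the exterior derivative is
  d(omega) = sum_{i<j} d(g_{ij}) ∧ dx_i ∧ dx_j = sum_{i<j, k} (∂g_{ij}/∂x_k) dx_k ∧ dx_i ∧ dx_j.
Expand each term, using dx_k ∧ dx_i ∧ dx_j = sgn(permutation) dx_{(a)} ∧ dx_{(b)} ∧ dx_{(c)} with (a < b < c) sorted:
  d(x - z^2) includes (∂/∂z)(x - z^2) dz = (-2*z) dz, which multiplied by dx ∧ dy gives (-2*z) dx ∧ dy ∧ dz
  d(w*y + z^2) includes (∂/∂y)(w*y + z^2) dy = (w) dy, which multiplied by dx ∧ dz gives (-w) dx ∧ dy ∧ dz
  d(w*y + z^2) includes (∂/∂w)(w*y + z^2) dw = (y) dw, which multiplied by dx ∧ dz gives (y) dx ∧ dz ∧ dw
  d(y*(3*w + y)) includes (∂/∂y)(y*(3*w + y)) dy = (3*w + 2*y) dy, which multiplied by dz ∧ dw gives (3*w + 2*y) dy ∧ dz ∧ dw
Collecting like 3-forms: d(omega) = (-w - 2*z) dx ∧ dy ∧ dz + (y) dx ∧ dz ∧ dw + (3*w + 2*y) dy ∧ dz ∧ dw.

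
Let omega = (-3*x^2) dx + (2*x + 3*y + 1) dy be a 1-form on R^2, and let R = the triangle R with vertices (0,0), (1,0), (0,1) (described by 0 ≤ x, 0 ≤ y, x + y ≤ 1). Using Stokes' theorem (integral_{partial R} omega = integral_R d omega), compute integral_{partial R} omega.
integral_(partial R) omega = 1

Stokes: integral_partial_R omega = integral_R d omega with d omega = (∂Q/∂x - ∂P/∂y) dx ∧ dy.
  ∂Q/∂x = 2
  ∂P/∂y = 0
  integrand = ∂Q/∂x - ∂P/∂y = 2.
Integrating over R: integral_0^1 integral_0^{1-x} (2) dy dx = 1.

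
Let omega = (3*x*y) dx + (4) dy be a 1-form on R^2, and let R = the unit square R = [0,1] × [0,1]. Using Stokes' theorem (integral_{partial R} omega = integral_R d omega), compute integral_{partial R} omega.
integral_(partial R) omega = -3/2

Stokes: integral_partial_R omega = integral_R d omega with d omega = (∂Q/∂x - ∂P/∂y) dx ∧ dy.
  ∂Q/∂x = 0
  ∂P/∂y = 3*x
  integrand = ∂Q/∂x - ∂P/∂y = -3*x.
Integrating over R: integral_0^1 integral_0^1 (-3*x) dx dy = -3/2.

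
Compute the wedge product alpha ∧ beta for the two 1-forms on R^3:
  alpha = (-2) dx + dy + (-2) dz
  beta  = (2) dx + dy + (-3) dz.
alpha ∧ beta = (-4) dx ∧ dy + (10) dx ∧ dz + (-1) dy ∧ dz

Distribute the wedge, using dx_i ∧ dx_j = -dx_j ∧ dx_i and dx_i ∧ dx_i = 0. For each pair (i, j) with i < j, the coefficient of dx_i ∧ dx_j in alpha ∧ beta is (alpha_i * beta_j - alpha_j * beta_i). Collecting: alpha ∧ beta = (-4) dx ∧ dy + (10) dx ∧ dz + (-1) dy ∧ dz.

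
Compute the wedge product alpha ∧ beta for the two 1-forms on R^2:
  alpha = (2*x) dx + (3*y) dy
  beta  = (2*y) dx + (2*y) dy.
alpha ∧ beta = (2*y*(2*x - 3*y)) dx ∧ dy

Distribute the wedge, using dx_i ∧ dx_j = -dx_j ∧ dx_i and dx_i ∧ dx_i = 0. For each pair (i, j) with i < j, the coefficient of dx_i ∧ dx_j in alpha ∧ beta is (alpha_i * beta_j - alpha_j * beta_i). Collecting: alpha ∧ beta = (2*y*(2*x - 3*y)) dx ∧ dy.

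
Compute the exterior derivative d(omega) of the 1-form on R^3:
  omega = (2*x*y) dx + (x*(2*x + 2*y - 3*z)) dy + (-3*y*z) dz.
d(omega) = (2*x + 2*y - 3*z) dx ∧ dy + (3*x - 3*z) dy ∧ dz

For a 1-form omega = sum_i f_i dx_i, the exterior derivative is
  d(omega) = sum_{i < j} (∂f_j/∂x_i - ∂f_i/∂x_j) dx_i ∧ dx_j.
  coefficient of dx ∧ dy: ∂f_2/∂x - ∂f_1/∂y = ∂(x*(2*x + 2*y - 3*z))/∂x - ∂(2*x*y)/∂y = 2*x + 2*y - 3*z
  coefficient of dy ∧ dz: ∂f_3/∂y - ∂f_2/∂z = ∂(-3*y*z)/∂y - ∂(x*(2*x + 2*y - 3*z))/∂z = 3*x - 3*z
Assembling: d(omega) = (2*x + 2*y - 3*z) dx ∧ dy + (3*x - 3*z) dy ∧ dz.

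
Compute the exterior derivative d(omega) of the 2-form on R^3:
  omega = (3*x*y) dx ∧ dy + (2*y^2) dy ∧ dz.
d(omega) = 0

For a 2-form omega = sum_{i<j} g_{ij} dx_i ∧ dx_j, the exterior derivative is
  d(omega) = sum_{i<j} d(g_{ij}) ∧ dx_i ∧ dx_j = sum_{i<j, k} (∂g_{ij}/∂x_k) dx_k ∧ dx_i ∧ dx_j.
Expand each term, using dx_k ∧ dx_i ∧ dx_j = sgn(permutation) dx_{(a)} ∧ dx_{(b)} ∧ dx_{(c)} with (a < b < c) sorted:

Collecting like 3-forms: d(omega) = 0.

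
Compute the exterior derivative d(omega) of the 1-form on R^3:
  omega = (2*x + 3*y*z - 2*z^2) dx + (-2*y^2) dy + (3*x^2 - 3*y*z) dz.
d(omega) = (-3*z) dx ∧ dy + (6*x - 3*y + 4*z) dx ∧ dz + (-3*z) dy ∧ dz

For a 1-form omega = sum_i f_i dx_i, the exterior derivative is
  d(omega) = sum_{i < j} (∂f_j/∂x_i - ∂f_i/∂x_j) dx_i ∧ dx_j.
  coefficient of dx ∧ dy: ∂f_2/∂x - ∂f_1/∂y = ∂(-2*y^2)/∂x - ∂(2*x + 3*y*z - 2*z^2)/∂y = -3*z
  coefficient of dx ∧ dz: ∂f_3/∂x - ∂f_1/∂z = ∂(3*x^2 - 3*y*z)/∂x - ∂(2*x + 3*y*z - 2*z^2)/∂z = 6*x - 3*y + 4*z
  coefficient of dy ∧ dz: ∂f_3/∂y - ∂f_2/∂z = ∂(3*x^2 - 3*y*z)/∂y - ∂(-2*y^2)/∂z = -3*z
Assembling: d(omega) = (-3*z) dx ∧ dy + (6*x - 3*y + 4*z) dx ∧ dz + (-3*z) dy ∧ dz.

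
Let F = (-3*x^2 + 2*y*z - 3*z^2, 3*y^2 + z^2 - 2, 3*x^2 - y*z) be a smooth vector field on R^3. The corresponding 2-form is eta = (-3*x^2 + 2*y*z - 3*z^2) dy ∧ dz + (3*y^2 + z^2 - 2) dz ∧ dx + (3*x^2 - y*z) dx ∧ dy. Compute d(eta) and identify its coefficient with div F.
d(eta) = (-6*x + 5*y) dx ∧ dy ∧ dz; div F = -6*x + 5*y

For a 2-form in R^3 of the form above, applying d gives a 3-form with coefficient ∂P/∂x + ∂Q/∂y + ∂R/∂z:
  ∂P/∂x = -6*x
  ∂Q/∂y = 6*y
  ∂R/∂z = -y
Sum = -6*x + 5*y, which is exactly div F.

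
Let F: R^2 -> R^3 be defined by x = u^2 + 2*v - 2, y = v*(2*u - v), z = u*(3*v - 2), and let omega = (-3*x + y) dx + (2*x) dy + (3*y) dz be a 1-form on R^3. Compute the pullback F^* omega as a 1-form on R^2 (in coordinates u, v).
F^* omega = (-6*u^3 + 8*u^2*v + 16*u*v^2 - 24*u*v + 12*u - 9*v^3 + 14*v^2 - 8*v) du + (4*u^3 + 14*u^2*v - 6*u^2 - 9*u*v^2 + 12*u*v - 8*u - 10*v^2 - 4*v + 12) dv

Using F^*(f dg) = (f ∘ F) d(g ∘ F), substitute each coordinate x_i by F_i(u, v) in f_i, and replace dx_i by d F_i = (∂F_i/∂u) du + (∂F_i/∂v) dv.
  For the x component: f_1(F) = -3*u^2 + 2*u*v - v^2 - 6*v + 6; d F_1 = (2*u) du + (2) dv
  For the y component: f_2(F) = 2*u^2 + 4*v - 4; d F_2 = (2*v) du + (2*u - 2*v) dv
  For the z component: f_3(F) = 3*v*(2*u - v); d F_3 = (3*v - 2) du + (3*u) dv
Combining and collecting du, dv coefficients:
  coeff of du: -6*u^3 + 8*u^2*v + 16*u*v^2 - 24*u*v + 12*u - 9*v^3 + 14*v^2 - 8*v
  coeff of dv: 4*u^3 + 14*u^2*v - 6*u^2 - 9*u*v^2 + 12*u*v - 8*u - 10*v^2 - 4*v + 12
F^* omega = (-6*u^3 + 8*u^2*v + 16*u*v^2 - 24*u*v + 12*u - 9*v^3 + 14*v^2 - 8*v) du + (4*u^3 + 14*u^2*v - 6*u^2 - 9*u*v^2 + 12*u*v - 8*u - 10*v^2 - 4*v + 12) dv.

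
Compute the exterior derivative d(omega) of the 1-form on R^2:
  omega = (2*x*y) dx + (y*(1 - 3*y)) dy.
d(omega) = (-2*x) dx ∧ dy

For a 1-form omega = sum_i f_i dx_i, the exterior derivative is
  d(omega) = sum_{i < j} (∂f_j/∂x_i - ∂f_i/∂x_j) dx_i ∧ dx_j.
  coefficient of dx ∧ dy: ∂f_2/∂x - ∂f_1/∂y = ∂(y*(1 - 3*y))/∂x - ∂(2*x*y)/∂y = -2*x
Assembling: d(omega) = (-2*x) dx ∧ dy.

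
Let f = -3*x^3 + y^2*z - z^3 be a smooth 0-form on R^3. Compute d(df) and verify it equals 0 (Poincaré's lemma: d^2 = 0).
d(df) = 0

Step 1: df = sum_i (∂f/∂x_i) dx_i = (-9*x^2) dx + (2*y*z) dy + (y^2 - 3*z^2) dz.
Step 2: Apply d again. Using the 1-form formula, the coefficient of dx ∧ dy in d(df) is ∂^2 f/∂x ∂y - ∂^2 f/∂y ∂x = (0) - (0) = 0 (equality of mixed partials for smooth f).
Similarly for dx ∧ dz and dy ∧ dz — all coefficients vanish. So d(df) = 0.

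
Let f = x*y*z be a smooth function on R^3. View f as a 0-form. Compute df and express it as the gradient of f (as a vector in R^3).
df = (y*z) dx + (x*z) dy + (x*y) dz; grad f = (y*z, x*z, x*y)

For a 0-form f, d f = (∂f/∂x) dx + (∂f/∂y) dy + (∂f/∂z) dz. The components of the vector representation are exactly the entries of grad f in Cartesian coordinates:
  ∂f/∂x = y*z
  ∂f/∂y = x*z
  ∂f/∂z = x*y.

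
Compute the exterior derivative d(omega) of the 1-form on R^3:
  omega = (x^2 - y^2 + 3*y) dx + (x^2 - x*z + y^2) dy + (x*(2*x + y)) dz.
d(omega) = (2*x + 2*y - z - 3) dx ∧ dy + (4*x + y) dx ∧ dz + (2*x) dy ∧ dz

For a 1-form omega = sum_i f_i dx_i, the exterior derivative is
  d(omega) = sum_{i < j} (∂f_j/∂x_i - ∂f_i/∂x_j) dx_i ∧ dx_j.
  coefficient of dx ∧ dy: ∂f_2/∂x - ∂f_1/∂y = ∂(x^2 - x*z + y^2)/∂x - ∂(x^2 - y^2 + 3*y)/∂y = 2*x + 2*y - z - 3
  coefficient of dx ∧ dz: ∂f_3/∂x - ∂f_1/∂z = ∂(x*(2*x + y))/∂x - ∂(x^2 - y^2 + 3*y)/∂z = 4*x + y
  coefficient of dy ∧ dz: ∂f_3/∂y - ∂f_2/∂z = ∂(x*(2*x + y))/∂y - ∂(x^2 - x*z + y^2)/∂z = 2*x
Assembling: d(omega) = (2*x + 2*y - z - 3) dx ∧ dy + (4*x + y) dx ∧ dz + (2*x) dy ∧ dz.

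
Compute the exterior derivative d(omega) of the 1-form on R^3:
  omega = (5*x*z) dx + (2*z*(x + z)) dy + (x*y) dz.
d(omega) = (2*z) dx ∧ dy + (-5*x + y) dx ∧ dz + (-x - 4*z) dy ∧ dz

For a 1-form omega = sum_i f_i dx_i, the exterior derivative is
  d(omega) = sum_{i < j} (∂f_j/∂x_i - ∂f_i/∂x_j) dx_i ∧ dx_j.
  coefficient of dx ∧ dy: ∂f_2/∂x - ∂f_1/∂y = ∂(2*z*(x + z))/∂x - ∂(5*x*z)/∂y = 2*z
  coefficient of dx ∧ dz: ∂f_3/∂x - ∂f_1/∂z = ∂(x*y)/∂x - ∂(5*x*z)/∂z = -5*x + y
  coefficient of dy ∧ dz: ∂f_3/∂y - ∂f_2/∂z = ∂(x*y)/∂y - ∂(2*z*(x + z))/∂z = -x - 4*z
Assembling: d(omega) = (2*z) dx ∧ dy + (-5*x + y) dx ∧ dz + (-x - 4*z) dy ∧ dz.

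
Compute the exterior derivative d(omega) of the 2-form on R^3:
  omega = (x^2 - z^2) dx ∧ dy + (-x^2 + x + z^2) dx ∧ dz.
d(omega) = (-2*z) dx ∧ dy ∧ dz

For a 2-form omega = sum_{i<j} g_{ij} dx_i ∧ dx_j, the exterior derivative is
  d(omega) = sum_{i<j} d(g_{ij}) ∧ dx_i ∧ dx_j = sum_{i<j, k} (∂g_{ij}/∂x_k) dx_k ∧ dx_i ∧ dx_j.
Expand each term, using dx_k ∧ dx_i ∧ dx_j = sgn(permutation) dx_{(a)} ∧ dx_{(b)} ∧ dx_{(c)} with (a < b < c) sorted:
  d(x^2 - z^2) includes (∂/∂z)(x^2 - z^2) dz = (-2*z) dz, which multiplied by dx ∧ dy gives (-2*z) dx ∧ dy ∧ dz
Collecting like 3-forms: d(omega) = (-2*z) dx ∧ dy ∧ dz.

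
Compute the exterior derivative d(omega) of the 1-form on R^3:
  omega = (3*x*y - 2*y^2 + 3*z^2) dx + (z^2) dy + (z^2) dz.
d(omega) = (-3*x + 4*y) dx ∧ dy + (-6*z) dx ∧ dz + (-2*z) dy ∧ dz

For a 1-form omega = sum_i f_i dx_i, the exterior derivative is
  d(omega) = sum_{i < j} (∂f_j/∂x_i - ∂f_i/∂x_j) dx_i ∧ dx_j.
  coefficient of dx ∧ dy: ∂f_2/∂x - ∂f_1/∂y = ∂(z^2)/∂x - ∂(3*x*y - 2*y^2 + 3*z^2)/∂y = -3*x + 4*y
  coefficient of dx ∧ dz: ∂f_3/∂x - ∂f_1/∂z = ∂(z^2)/∂x - ∂(3*x*y - 2*y^2 + 3*z^2)/∂z = -6*z
  coefficient of dy ∧ dz: ∂f_3/∂y - ∂f_2/∂z = ∂(z^2)/∂y - ∂(z^2)/∂z = -2*z
Assembling: d(omega) = (-3*x + 4*y) dx ∧ dy + (-6*z) dx ∧ dz + (-2*z) dy ∧ dz.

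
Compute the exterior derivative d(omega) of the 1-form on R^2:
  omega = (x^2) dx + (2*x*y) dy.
d(omega) = (2*y) dx ∧ dy

For a 1-form omega = sum_i f_i dx_i, the exterior derivative is
  d(omega) = sum_{i < j} (∂f_j/∂x_i - ∂f_i/∂x_j) dx_i ∧ dx_j.
  coefficient of dx ∧ dy: ∂f_2/∂x - ∂f_1/∂y = ∂(2*x*y)/∂x - ∂(x^2)/∂y = 2*y
Assembling: d(omega) = (2*y) dx ∧ dy.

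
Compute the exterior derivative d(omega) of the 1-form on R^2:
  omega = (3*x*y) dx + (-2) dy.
d(omega) = (-3*x) dx ∧ dy

For a 1-form omega = sum_i f_i dx_i, the exterior derivative is
  d(omega) = sum_{i < j} (∂f_j/∂x_i - ∂f_i/∂x_j) dx_i ∧ dx_j.
  coefficient of dx ∧ dy: ∂f_2/∂x - ∂f_1/∂y = ∂(-2)/∂x - ∂(3*x*y)/∂y = -3*x
Assembling: d(omega) = (-3*x) dx ∧ dy.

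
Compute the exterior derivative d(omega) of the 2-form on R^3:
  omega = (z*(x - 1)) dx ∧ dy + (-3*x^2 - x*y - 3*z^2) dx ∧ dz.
d(omega) = (2*x - 1) dx ∧ dy ∧ dz

For a 2-form omega = sum_{i<j} g_{ij} dx_i ∧ dx_j, the exterior derivative is
  d(omega) = sum_{i<j} d(g_{ij}) ∧ dx_i ∧ dx_j = sum_{i<j, k} (∂g_{ij}/∂x_k) dx_k ∧ dx_i ∧ dx_j.
Expand each term, using dx_k ∧ dx_i ∧ dx_j = sgn(permutation) dx_{(a)} ∧ dx_{(b)} ∧ dx_{(c)} with (a < b < c) sorted:
  d(z*(x - 1)) includes (∂/∂z)(z*(x - 1)) dz = (x - 1) dz, which multiplied by dx ∧ dy gives (x - 1) dx ∧ dy ∧ dz
  d(-3*x^2 - x*y - 3*z^2) includes (∂/∂y)(-3*x^2 - x*y - 3*z^2) dy = (-x) dy, which multiplied by dx ∧ dz gives (x) dx ∧ dy ∧ dz
Collecting like 3-forms: d(omega) = (2*x - 1) dx ∧ dy ∧ dz.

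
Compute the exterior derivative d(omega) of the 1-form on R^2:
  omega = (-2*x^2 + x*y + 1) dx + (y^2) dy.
d(omega) = (-x) dx ∧ dy

For a 1-form omega = sum_i f_i dx_i, the exterior derivative is
  d(omega) = sum_{i < j} (∂f_j/∂x_i - ∂f_i/∂x_j) dx_i ∧ dx_j.
  coefficient of dx ∧ dy: ∂f_2/∂x - ∂f_1/∂y = ∂(y^2)/∂x - ∂(-2*x^2 + x*y + 1)/∂y = -x
Assembling: d(omega) = (-x) dx ∧ dy.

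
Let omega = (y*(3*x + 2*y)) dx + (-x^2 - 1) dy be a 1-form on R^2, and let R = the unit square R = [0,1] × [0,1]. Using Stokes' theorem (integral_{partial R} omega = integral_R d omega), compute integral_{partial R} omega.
integral_(partial R) omega = -9/2

Stokes: integral_partial_R omega = integral_R d omega with d omega = (∂Q/∂x - ∂P/∂y) dx ∧ dy.
  ∂Q/∂x = -2*x
  ∂P/∂y = 3*x + 4*y
  integrand = ∂Q/∂x - ∂P/∂y = -5*x - 4*y.
Integrating over R: integral_0^1 integral_0^1 (-5*x - 4*y) dx dy = -9/2.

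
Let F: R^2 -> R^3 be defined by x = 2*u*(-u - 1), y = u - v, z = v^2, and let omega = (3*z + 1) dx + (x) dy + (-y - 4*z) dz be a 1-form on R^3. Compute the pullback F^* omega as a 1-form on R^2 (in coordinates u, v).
F^* omega = (-2*u^2 - 12*u*v^2 - 6*u - 6*v^2 - 2) du + (2*u^2 - 2*u*v + 2*u - 8*v^3 + 2*v^2) dv

Using F^*(f dg) = (f ∘ F) d(g ∘ F), substitute each coordinate x_i by F_i(u, v) in f_i, and replace dx_i by d F_i = (∂F_i/∂u) du + (∂F_i/∂v) dv.
  For the x component: f_1(F) = 3*v^2 + 1; d F_1 = (-4*u - 2) du + (0) dv
  For the y component: f_2(F) = 2*u*(-u - 1); d F_2 = (1) du + (-1) dv
  For the z component: f_3(F) = -u - 4*v^2 + v; d F_3 = (0) du + (2*v) dv
Combining and collecting du, dv coefficients:
  coeff of du: -2*u^2 - 12*u*v^2 - 6*u - 6*v^2 - 2
  coeff of dv: 2*u^2 - 2*u*v + 2*u - 8*v^3 + 2*v^2
F^* omega = (-2*u^2 - 12*u*v^2 - 6*u - 6*v^2 - 2) du + (2*u^2 - 2*u*v + 2*u - 8*v^3 + 2*v^2) dv.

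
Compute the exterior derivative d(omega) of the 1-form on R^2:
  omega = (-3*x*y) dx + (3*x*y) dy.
d(omega) = (3*x + 3*y) dx ∧ dy

For a 1-form omega = sum_i f_i dx_i, the exterior derivative is
  d(omega) = sum_{i < j} (∂f_j/∂x_i - ∂f_i/∂x_j) dx_i ∧ dx_j.
  coefficient of dx ∧ dy: ∂f_2/∂x - ∂f_1/∂y = ∂(3*x*y)/∂x - ∂(-3*x*y)/∂y = 3*x + 3*y
Assembling: d(omega) = (3*x + 3*y) dx ∧ dy.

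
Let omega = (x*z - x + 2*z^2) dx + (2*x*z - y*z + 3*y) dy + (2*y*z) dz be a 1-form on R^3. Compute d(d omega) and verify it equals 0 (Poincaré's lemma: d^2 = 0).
d(d omega) = 0

Step 1: d omega = sum_{i<j} (∂f_j/∂x_i - ∂f_i/∂x_j) dx_i ∧ dx_j:
  coeff of dx ∧ dy: 2*z
  coeff of dx ∧ dz: -x - 4*z
  coeff of dy ∧ dz: -2*x + y + 2*z
Step 2: Apply d again to each 2-form coefficient. The only possible 3-form in R^3 is dx ∧ dy ∧ dz, with coefficient
  ∂(coeff of dy∧dz)/∂x - ∂(coeff of dx∧dz)/∂y + ∂(coeff of dx∧dy)/∂z
  = ∂/∂x (-2*x + y + 2*z) - ∂/∂y (-x - 4*z) + ∂/∂z (2*z).
Each of these terms simplifies to sums of mixed partials that cancel in pairs. The result is 0 (by equality of mixed partials for smooth functions — Schwarz / Clairaut).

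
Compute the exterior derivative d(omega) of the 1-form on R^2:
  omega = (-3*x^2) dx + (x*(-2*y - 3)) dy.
d(omega) = (-2*y - 3) dx ∧ dy

For a 1-form omega = sum_i f_i dx_i, the exterior derivative is
  d(omega) = sum_{i < j} (∂f_j/∂x_i - ∂f_i/∂x_j) dx_i ∧ dx_j.
  coefficient of dx ∧ dy: ∂f_2/∂x - ∂f_1/∂y = ∂(x*(-2*y - 3))/∂x - ∂(-3*x^2)/∂y = -2*y - 3
Assembling: d(omega) = (-2*y - 3) dx ∧ dy.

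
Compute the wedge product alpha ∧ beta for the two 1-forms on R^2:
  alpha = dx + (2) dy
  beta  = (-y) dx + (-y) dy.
alpha ∧ beta = (y) dx ∧ dy

Distribute the wedge, using dx_i ∧ dx_j = -dx_j ∧ dx_i and dx_i ∧ dx_i = 0. For each pair (i, j) with i < j, the coefficient of dx_i ∧ dx_j in alpha ∧ beta is (alpha_i * beta_j - alpha_j * beta_i). Collecting: alpha ∧ beta = (y) dx ∧ dy.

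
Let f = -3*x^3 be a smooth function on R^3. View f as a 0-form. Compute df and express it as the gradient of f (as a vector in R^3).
df = (-9*x^2) dx + (0) dy + (0) dz; grad f = (-9*x^2, 0, 0)

For a 0-form f, d f = (∂f/∂x) dx + (∂f/∂y) dy + (∂f/∂z) dz. The components of the vector representation are exactly the entries of grad f in Cartesian coordinates:
  ∂f/∂x = -9*x^2
  ∂f/∂y = 0
  ∂f/∂z = 0.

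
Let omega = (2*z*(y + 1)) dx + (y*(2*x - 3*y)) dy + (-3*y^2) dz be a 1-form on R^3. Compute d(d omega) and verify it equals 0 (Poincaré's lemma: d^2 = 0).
d(d omega) = 0

Step 1: d omega = sum_{i<j} (∂f_j/∂x_i - ∂f_i/∂x_j) dx_i ∧ dx_j:
  coeff of dx ∧ dy: 2*y - 2*z
  coeff of dx ∧ dz: -2*y - 2
  coeff of dy ∧ dz: -6*y
Step 2: Apply d again to each 2-form coefficient. The only possible 3-form in R^3 is dx ∧ dy ∧ dz, with coefficient
  ∂(coeff of dy∧dz)/∂x - ∂(coeff of dx∧dz)/∂y + ∂(coeff of dx∧dy)/∂z
  = ∂/∂x (-6*y) - ∂/∂y (-2*y - 2) + ∂/∂z (2*y - 2*z).
Each of these terms simplifies to sums of mixed partials that cancel in pairs. The result is 0 (by equality of mixed partials for smooth functions — Schwarz / Clairaut).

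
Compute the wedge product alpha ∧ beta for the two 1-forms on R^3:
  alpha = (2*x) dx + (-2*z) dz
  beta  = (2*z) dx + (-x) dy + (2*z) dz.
alpha ∧ beta = (-2*x^2) dx ∧ dy + (4*z*(x + z)) dx ∧ dz + (-2*x*z) dy ∧ dz

Distribute the wedge, using dx_i ∧ dx_j = -dx_j ∧ dx_i and dx_i ∧ dx_i = 0. For each pair (i, j) with i < j, the coefficient of dx_i ∧ dx_j in alpha ∧ beta is (alpha_i * beta_j - alpha_j * beta_i). Collecting: alpha ∧ beta = (-2*x^2) dx ∧ dy + (4*z*(x + z)) dx ∧ dz + (-2*x*z) dy ∧ dz.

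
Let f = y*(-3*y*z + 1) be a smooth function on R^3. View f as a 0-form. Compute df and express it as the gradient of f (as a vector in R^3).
df = (0) dx + (-6*y*z + 1) dy + (-3*y^2) dz; grad f = (0, -6*y*z + 1, -3*y^2)

For a 0-form f, d f = (∂f/∂x) dx + (∂f/∂y) dy + (∂f/∂z) dz. The components of the vector representation are exactly the entries of grad f in Cartesian coordinates:
  ∂f/∂x = 0
  ∂f/∂y = -6*y*z + 1
  ∂f/∂z = -3*y^2.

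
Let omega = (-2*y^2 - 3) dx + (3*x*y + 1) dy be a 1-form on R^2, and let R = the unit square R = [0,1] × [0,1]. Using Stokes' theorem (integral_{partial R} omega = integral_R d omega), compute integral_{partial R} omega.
integral_(partial R) omega = 7/2

Stokes: integral_partial_R omega = integral_R d omega with d omega = (∂Q/∂x - ∂P/∂y) dx ∧ dy.
  ∂Q/∂x = 3*y
  ∂P/∂y = -4*y
  integrand = ∂Q/∂x - ∂P/∂y = 7*y.
Integrating over R: integral_0^1 integral_0^1 (7*y) dx dy = 7/2.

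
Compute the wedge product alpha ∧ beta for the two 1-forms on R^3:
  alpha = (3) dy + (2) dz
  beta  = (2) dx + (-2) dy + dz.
alpha ∧ beta = (-6) dx ∧ dy + (7) dy ∧ dz + (-4) dx ∧ dz

Distribute the wedge, using dx_i ∧ dx_j = -dx_j ∧ dx_i and dx_i ∧ dx_i = 0. For each pair (i, j) with i < j, the coefficient of dx_i ∧ dx_j in alpha ∧ beta is (alpha_i * beta_j - alpha_j * beta_i). Collecting: alpha ∧ beta = (-6) dx ∧ dy + (7) dy ∧ dz + (-4) dx ∧ dz.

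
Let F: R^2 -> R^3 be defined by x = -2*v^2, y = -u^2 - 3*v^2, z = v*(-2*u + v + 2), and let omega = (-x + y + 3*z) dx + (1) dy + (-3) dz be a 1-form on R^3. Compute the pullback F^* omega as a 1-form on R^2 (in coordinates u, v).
F^* omega = (-2*u + 6*v) du + (4*u^2*v + 24*u*v^2 + 6*u - 8*v^3 - 24*v^2 - 12*v - 6) dv

Using F^*(f dg) = (f ∘ F) d(g ∘ F), substitute each coordinate x_i by F_i(u, v) in f_i, and replace dx_i by d F_i = (∂F_i/∂u) du + (∂F_i/∂v) dv.
  For the x component: f_1(F) = -u^2 - 6*u*v + 2*v^2 + 6*v; d F_1 = (0) du + (-4*v) dv
  For the y component: f_2(F) = 1; d F_2 = (-2*u) du + (-6*v) dv
  For the z component: f_3(F) = -3; d F_3 = (-2*v) du + (-2*u + 2*v + 2) dv
Combining and collecting du, dv coefficients:
  coeff of du: -2*u + 6*v
  coeff of dv: 4*u^2*v + 24*u*v^2 + 6*u - 8*v^3 - 24*v^2 - 12*v - 6
F^* omega = (-2*u + 6*v) du + (4*u^2*v + 24*u*v^2 + 6*u - 8*v^3 - 24*v^2 - 12*v - 6) dv.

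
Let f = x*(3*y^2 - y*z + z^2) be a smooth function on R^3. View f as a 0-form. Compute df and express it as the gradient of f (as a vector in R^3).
df = (3*y^2 - y*z + z^2) dx + (x*(6*y - z)) dy + (x*(-y + 2*z)) dz; grad f = (3*y^2 - y*z + z^2, x*(6*y - z), x*(-y + 2*z))

For a 0-form f, d f = (∂f/∂x) dx + (∂f/∂y) dy + (∂f/∂z) dz. The components of the vector representation are exactly the entries of grad f in Cartesian coordinates:
  ∂f/∂x = 3*y^2 - y*z + z^2
  ∂f/∂y = x*(6*y - z)
  ∂f/∂z = x*(-y + 2*z).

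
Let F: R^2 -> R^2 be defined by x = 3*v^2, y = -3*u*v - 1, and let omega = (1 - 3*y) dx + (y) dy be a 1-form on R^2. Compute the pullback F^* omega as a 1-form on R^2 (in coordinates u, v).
F^* omega = (3*v*(3*u*v + 1)) du + (9*u^2*v + 54*u*v^2 + 3*u + 24*v) dv

Using F^*(f dg) = (f ∘ F) d(g ∘ F), substitute each coordinate x_i by F_i(u, v) in f_i, and replace dx_i by d F_i = (∂F_i/∂u) du + (∂F_i/∂v) dv.
  For the x component: f_1(F) = 9*u*v + 4; d F_1 = (0) du + (6*v) dv
  For the y component: f_2(F) = -3*u*v - 1; d F_2 = (-3*v) du + (-3*u) dv
Combining and collecting du, dv coefficients:
  coeff of du: 3*v*(3*u*v + 1)
  coeff of dv: 9*u^2*v + 54*u*v^2 + 3*u + 24*v
F^* omega = (3*v*(3*u*v + 1)) du + (9*u^2*v + 54*u*v^2 + 3*u + 24*v) dv.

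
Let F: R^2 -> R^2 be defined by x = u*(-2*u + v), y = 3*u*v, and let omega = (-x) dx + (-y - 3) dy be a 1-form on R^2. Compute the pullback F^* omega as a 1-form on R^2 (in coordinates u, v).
F^* omega = (-8*u^3 + 6*u^2*v - 10*u*v^2 - 9*v) du + (u*(2*u^2 - 10*u*v - 9)) dv

Using F^*(f dg) = (f ∘ F) d(g ∘ F), substitute each coordinate x_i by F_i(u, v) in f_i, and replace dx_i by d F_i = (∂F_i/∂u) du + (∂F_i/∂v) dv.
  For the x component: f_1(F) = u*(2*u - v); d F_1 = (-4*u + v) du + (u) dv
  For the y component: f_2(F) = -3*u*v - 3; d F_2 = (3*v) du + (3*u) dv
Combining and collecting du, dv coefficients:
  coeff of du: -8*u^3 + 6*u^2*v - 10*u*v^2 - 9*v
  coeff of dv: u*(2*u^2 - 10*u*v - 9)
F^* omega = (-8*u^3 + 6*u^2*v - 10*u*v^2 - 9*v) du + (u*(2*u^2 - 10*u*v - 9)) dv.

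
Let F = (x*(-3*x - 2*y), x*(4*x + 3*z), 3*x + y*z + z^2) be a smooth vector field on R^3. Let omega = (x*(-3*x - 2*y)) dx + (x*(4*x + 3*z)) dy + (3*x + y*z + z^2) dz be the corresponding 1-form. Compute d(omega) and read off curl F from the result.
d(omega) = (-3*x + z) dy ∧ dz + (-3) dz ∧ dx + (10*x + 3*z) dx ∧ dy; curl F = (-3*x + z, -3, 10*x + 3*z)

d omega = sum_{i<j} (∂f_j/∂x_i - ∂f_i/∂x_j) dx_i ∧ dx_j. Under the identification (dy ∧ dz, dz ∧ dx, dx ∧ dy) ↔ (e_x, e_y, e_z), the coefficients are exactly the components of curl F. Compute:
  ∂R/∂y - ∂Q/∂z = (z) - (3*x) = -3*x + z
  ∂P/∂z - ∂R/∂x = (0) - (3) = -3
  ∂Q/∂x - ∂P/∂y = (8*x + 3*z) - (-2*x) = 10*x + 3*z.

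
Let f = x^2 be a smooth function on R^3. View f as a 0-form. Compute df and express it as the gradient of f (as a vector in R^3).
df = (2*x) dx + (0) dy + (0) dz; grad f = (2*x, 0, 0)

For a 0-form f, d f = (∂f/∂x) dx + (∂f/∂y) dy + (∂f/∂z) dz. The components of the vector representation are exactly the entries of grad f in Cartesian coordinates:
  ∂f/∂x = 2*x
  ∂f/∂y = 0
  ∂f/∂z = 0.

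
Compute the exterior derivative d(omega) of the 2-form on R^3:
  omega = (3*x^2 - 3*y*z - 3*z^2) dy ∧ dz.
d(omega) = (6*x) dx ∧ dy ∧ dz

For a 2-form omega = sum_{i<j} g_{ij} dx_i ∧ dx_j, the exterior derivative is
  d(omega) = sum_{i<j} d(g_{ij}) ∧ dx_i ∧ dx_j = sum_{i<j, k} (∂g_{ij}/∂x_k) dx_k ∧ dx_i ∧ dx_j.
Expand each term, using dx_k ∧ dx_i ∧ dx_j = sgn(permutation) dx_{(a)} ∧ dx_{(b)} ∧ dx_{(c)} with (a < b < c) sorted:
  d(3*x^2 - 3*y*z - 3*z^2) includes (∂/∂x)(3*x^2 - 3*y*z - 3*z^2) dx = (6*x) dx, which multiplied by dy ∧ dz gives (6*x) dx ∧ dy ∧ dz
Collecting like 3-forms: d(omega) = (6*x) dx ∧ dy ∧ dz.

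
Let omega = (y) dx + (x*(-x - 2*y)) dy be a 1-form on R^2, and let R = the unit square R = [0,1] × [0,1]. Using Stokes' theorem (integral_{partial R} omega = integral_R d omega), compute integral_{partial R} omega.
integral_(partial R) omega = -3

Stokes: integral_partial_R omega = integral_R d omega with d omega = (∂Q/∂x - ∂P/∂y) dx ∧ dy.
  ∂Q/∂x = -2*x - 2*y
  ∂P/∂y = 1
  integrand = ∂Q/∂x - ∂P/∂y = -2*x - 2*y - 1.
Integrating over R: integral_0^1 integral_0^1 (-2*x - 2*y - 1) dx dy = -3.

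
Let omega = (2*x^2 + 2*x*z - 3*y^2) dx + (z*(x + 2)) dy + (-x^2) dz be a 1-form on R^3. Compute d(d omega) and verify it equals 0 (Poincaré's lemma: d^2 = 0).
d(d omega) = 0

Step 1: d omega = sum_{i<j} (∂f_j/∂x_i - ∂f_i/∂x_j) dx_i ∧ dx_j:
  coeff of dx ∧ dy: 6*y + z
  coeff of dx ∧ dz: -4*x
  coeff of dy ∧ dz: -x - 2
Step 2: Apply d again to each 2-form coefficient. The only possible 3-form in R^3 is dx ∧ dy ∧ dz, with coefficient
  ∂(coeff of dy∧dz)/∂x - ∂(coeff of dx∧dz)/∂y + ∂(coeff of dx∧dy)/∂z
  = ∂/∂x (-x - 2) - ∂/∂y (-4*x) + ∂/∂z (6*y + z).
Each of these terms simplifies to sums of mixed partials that cancel in pairs. The result is 0 (by equality of mixed partials for smooth functions — Schwarz / Clairaut).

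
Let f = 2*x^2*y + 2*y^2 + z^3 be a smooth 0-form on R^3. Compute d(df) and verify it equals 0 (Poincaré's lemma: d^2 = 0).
d(df) = 0

Step 1: df = sum_i (∂f/∂x_i) dx_i = (4*x*y) dx + (2*x^2 + 4*y) dy + (3*z^2) dz.
Step 2: Apply d again. Using the 1-form formula, the coefficient of dx ∧ dy in d(df) is ∂^2 f/∂x ∂y - ∂^2 f/∂y ∂x = (4*x) - (4*x) = 0 (equality of mixed partials for smooth f).
Similarly for dx ∧ dz and dy ∧ dz — all coefficients vanish. So d(df) = 0.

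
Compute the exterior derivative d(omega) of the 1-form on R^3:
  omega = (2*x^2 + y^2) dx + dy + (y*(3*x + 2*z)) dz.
d(omega) = (-2*y) dx ∧ dy + (3*y) dx ∧ dz + (3*x + 2*z) dy ∧ dz

For a 1-form omega = sum_i f_i dx_i, the exterior derivative is
  d(omega) = sum_{i < j} (∂f_j/∂x_i - ∂f_i/∂x_j) dx_i ∧ dx_j.
  coefficient of dx ∧ dy: ∂f_2/∂x - ∂f_1/∂y = ∂(1)/∂x - ∂(2*x^2 + y^2)/∂y = -2*y
  coefficient of dx ∧ dz: ∂f_3/∂x - ∂f_1/∂z = ∂(y*(3*x + 2*z))/∂x - ∂(2*x^2 + y^2)/∂z = 3*y
  coefficient of dy ∧ dz: ∂f_3/∂y - ∂f_2/∂z = ∂(y*(3*x + 2*z))/∂y - ∂(1)/∂z = 3*x + 2*z
Assembling: d(omega) = (-2*y) dx ∧ dy + (3*y) dx ∧ dz + (3*x + 2*z) dy ∧ dz.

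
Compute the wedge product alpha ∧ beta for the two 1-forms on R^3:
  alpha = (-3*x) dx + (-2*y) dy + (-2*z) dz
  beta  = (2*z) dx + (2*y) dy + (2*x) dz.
alpha ∧ beta = (2*y*(-3*x + 2*z)) dx ∧ dy + (-6*x^2 + 4*z^2) dx ∧ dz + (4*y*(-x + z)) dy ∧ dz

Distribute the wedge, using dx_i ∧ dx_j = -dx_j ∧ dx_i and dx_i ∧ dx_i = 0. For each pair (i, j) with i < j, the coefficient of dx_i ∧ dx_j in alpha ∧ beta is (alpha_i * beta_j - alpha_j * beta_i). Collecting: alpha ∧ beta = (2*y*(-3*x + 2*z)) dx ∧ dy + (-6*x^2 + 4*z^2) dx ∧ dz + (4*y*(-x + z)) dy ∧ dz.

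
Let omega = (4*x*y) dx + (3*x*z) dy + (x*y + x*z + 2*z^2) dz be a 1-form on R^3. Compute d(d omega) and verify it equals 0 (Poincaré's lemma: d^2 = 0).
d(d omega) = 0

Step 1: d omega = sum_{i<j} (∂f_j/∂x_i - ∂f_i/∂x_j) dx_i ∧ dx_j:
  coeff of dx ∧ dy: -4*x + 3*z
  coeff of dx ∧ dz: y + z
  coeff of dy ∧ dz: -2*x
Step 2: Apply d again to each 2-form coefficient. The only possible 3-form in R^3 is dx ∧ dy ∧ dz, with coefficient
  ∂(coeff of dy∧dz)/∂x - ∂(coeff of dx∧dz)/∂y + ∂(coeff of dx∧dy)/∂z
  = ∂/∂x (-2*x) - ∂/∂y (y + z) + ∂/∂z (-4*x + 3*z).
Each of these terms simplifies to sums of mixed partials that cancel in pairs. The result is 0 (by equality of mixed partials for smooth functions — Schwarz / Clairaut).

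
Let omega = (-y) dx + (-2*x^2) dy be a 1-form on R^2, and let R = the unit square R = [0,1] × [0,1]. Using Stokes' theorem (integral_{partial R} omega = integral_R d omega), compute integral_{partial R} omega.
integral_(partial R) omega = -1

Stokes: integral_partial_R omega = integral_R d omega with d omega = (∂Q/∂x - ∂P/∂y) dx ∧ dy.
  ∂Q/∂x = -4*x
  ∂P/∂y = -1
  integrand = ∂Q/∂x - ∂P/∂y = 1 - 4*x.
Integrating over R: integral_0^1 integral_0^1 (1 - 4*x) dx dy = -1.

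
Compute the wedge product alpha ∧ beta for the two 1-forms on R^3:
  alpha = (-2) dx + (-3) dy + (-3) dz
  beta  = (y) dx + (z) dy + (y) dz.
alpha ∧ beta = (3*y - 2*z) dx ∧ dy + (y) dx ∧ dz + (-3*y + 3*z) dy ∧ dz

Distribute the wedge, using dx_i ∧ dx_j = -dx_j ∧ dx_i and dx_i ∧ dx_i = 0. For each pair (i, j) with i < j, the coefficient of dx_i ∧ dx_j in alpha ∧ beta is (alpha_i * beta_j - alpha_j * beta_i). Collecting: alpha ∧ beta = (3*y - 2*z) dx ∧ dy + (y) dx ∧ dz + (-3*y + 3*z) dy ∧ dz.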